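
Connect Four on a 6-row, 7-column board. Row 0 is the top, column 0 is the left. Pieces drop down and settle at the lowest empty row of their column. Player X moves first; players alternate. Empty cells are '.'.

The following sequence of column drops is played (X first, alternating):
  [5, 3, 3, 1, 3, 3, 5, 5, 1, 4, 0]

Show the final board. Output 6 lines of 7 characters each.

Move 1: X drops in col 5, lands at row 5
Move 2: O drops in col 3, lands at row 5
Move 3: X drops in col 3, lands at row 4
Move 4: O drops in col 1, lands at row 5
Move 5: X drops in col 3, lands at row 3
Move 6: O drops in col 3, lands at row 2
Move 7: X drops in col 5, lands at row 4
Move 8: O drops in col 5, lands at row 3
Move 9: X drops in col 1, lands at row 4
Move 10: O drops in col 4, lands at row 5
Move 11: X drops in col 0, lands at row 5

Answer: .......
.......
...O...
...X.O.
.X.X.X.
XO.OOX.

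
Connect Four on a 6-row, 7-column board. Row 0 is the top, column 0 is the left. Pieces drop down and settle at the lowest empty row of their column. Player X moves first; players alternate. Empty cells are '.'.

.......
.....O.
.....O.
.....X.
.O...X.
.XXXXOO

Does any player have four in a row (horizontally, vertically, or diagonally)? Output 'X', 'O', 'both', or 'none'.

X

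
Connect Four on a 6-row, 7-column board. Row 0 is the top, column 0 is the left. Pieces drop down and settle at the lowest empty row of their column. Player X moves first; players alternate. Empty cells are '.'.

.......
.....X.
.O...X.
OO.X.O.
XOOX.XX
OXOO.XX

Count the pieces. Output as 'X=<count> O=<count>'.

X=10 O=9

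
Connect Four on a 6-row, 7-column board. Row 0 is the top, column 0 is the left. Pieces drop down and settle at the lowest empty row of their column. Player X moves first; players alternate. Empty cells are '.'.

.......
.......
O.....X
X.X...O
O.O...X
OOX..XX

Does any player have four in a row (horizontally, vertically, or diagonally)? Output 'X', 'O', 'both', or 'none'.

none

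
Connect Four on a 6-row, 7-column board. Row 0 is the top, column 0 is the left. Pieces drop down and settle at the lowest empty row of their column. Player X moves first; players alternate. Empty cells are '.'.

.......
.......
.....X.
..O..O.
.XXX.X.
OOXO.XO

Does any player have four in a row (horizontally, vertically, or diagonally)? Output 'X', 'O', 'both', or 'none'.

none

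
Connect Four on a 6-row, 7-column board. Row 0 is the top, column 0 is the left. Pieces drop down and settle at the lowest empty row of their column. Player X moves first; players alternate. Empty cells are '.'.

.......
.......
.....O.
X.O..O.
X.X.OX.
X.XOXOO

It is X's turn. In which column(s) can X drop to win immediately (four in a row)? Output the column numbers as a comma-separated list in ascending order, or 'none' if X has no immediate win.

Answer: 0

Derivation:
col 0: drop X → WIN!
col 1: drop X → no win
col 2: drop X → no win
col 3: drop X → no win
col 4: drop X → no win
col 5: drop X → no win
col 6: drop X → no win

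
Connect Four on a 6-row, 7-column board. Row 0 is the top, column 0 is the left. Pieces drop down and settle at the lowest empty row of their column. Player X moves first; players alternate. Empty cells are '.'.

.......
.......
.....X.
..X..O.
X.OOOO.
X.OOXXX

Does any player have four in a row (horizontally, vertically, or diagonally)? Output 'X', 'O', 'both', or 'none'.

O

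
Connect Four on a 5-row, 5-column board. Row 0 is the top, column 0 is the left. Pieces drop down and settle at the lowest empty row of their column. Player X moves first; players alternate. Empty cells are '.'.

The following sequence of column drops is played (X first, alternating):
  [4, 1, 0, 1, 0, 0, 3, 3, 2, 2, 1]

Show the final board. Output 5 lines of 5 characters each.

Move 1: X drops in col 4, lands at row 4
Move 2: O drops in col 1, lands at row 4
Move 3: X drops in col 0, lands at row 4
Move 4: O drops in col 1, lands at row 3
Move 5: X drops in col 0, lands at row 3
Move 6: O drops in col 0, lands at row 2
Move 7: X drops in col 3, lands at row 4
Move 8: O drops in col 3, lands at row 3
Move 9: X drops in col 2, lands at row 4
Move 10: O drops in col 2, lands at row 3
Move 11: X drops in col 1, lands at row 2

Answer: .....
.....
OX...
XOOO.
XOXXX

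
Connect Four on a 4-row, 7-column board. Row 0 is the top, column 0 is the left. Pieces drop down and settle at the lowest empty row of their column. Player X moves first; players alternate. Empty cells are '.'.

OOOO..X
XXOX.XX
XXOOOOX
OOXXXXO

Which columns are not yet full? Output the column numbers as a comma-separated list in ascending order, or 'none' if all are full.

Answer: 4,5

Derivation:
col 0: top cell = 'O' → FULL
col 1: top cell = 'O' → FULL
col 2: top cell = 'O' → FULL
col 3: top cell = 'O' → FULL
col 4: top cell = '.' → open
col 5: top cell = '.' → open
col 6: top cell = 'X' → FULL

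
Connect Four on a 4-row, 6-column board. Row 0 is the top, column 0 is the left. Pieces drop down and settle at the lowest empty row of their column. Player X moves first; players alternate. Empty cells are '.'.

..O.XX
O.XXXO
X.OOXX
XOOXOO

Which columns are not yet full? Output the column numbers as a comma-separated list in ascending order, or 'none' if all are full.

col 0: top cell = '.' → open
col 1: top cell = '.' → open
col 2: top cell = 'O' → FULL
col 3: top cell = '.' → open
col 4: top cell = 'X' → FULL
col 5: top cell = 'X' → FULL

Answer: 0,1,3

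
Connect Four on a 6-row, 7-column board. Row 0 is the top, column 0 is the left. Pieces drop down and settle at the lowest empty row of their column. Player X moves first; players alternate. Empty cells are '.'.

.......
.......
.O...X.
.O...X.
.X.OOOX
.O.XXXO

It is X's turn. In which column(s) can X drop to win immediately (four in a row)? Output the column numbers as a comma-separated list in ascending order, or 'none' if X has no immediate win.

col 0: drop X → no win
col 1: drop X → no win
col 2: drop X → WIN!
col 3: drop X → no win
col 4: drop X → no win
col 5: drop X → no win
col 6: drop X → no win

Answer: 2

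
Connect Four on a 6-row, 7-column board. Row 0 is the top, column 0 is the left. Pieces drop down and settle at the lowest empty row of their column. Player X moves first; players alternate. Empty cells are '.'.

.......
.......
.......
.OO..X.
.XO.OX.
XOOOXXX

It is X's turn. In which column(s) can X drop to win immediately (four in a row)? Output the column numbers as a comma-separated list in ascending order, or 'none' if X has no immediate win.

col 0: drop X → no win
col 1: drop X → no win
col 2: drop X → no win
col 3: drop X → no win
col 4: drop X → no win
col 5: drop X → WIN!
col 6: drop X → no win

Answer: 5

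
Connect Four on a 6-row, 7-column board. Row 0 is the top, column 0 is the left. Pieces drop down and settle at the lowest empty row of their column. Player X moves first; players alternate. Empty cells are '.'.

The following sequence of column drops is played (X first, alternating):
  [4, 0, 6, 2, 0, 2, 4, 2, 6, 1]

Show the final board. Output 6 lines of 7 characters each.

Move 1: X drops in col 4, lands at row 5
Move 2: O drops in col 0, lands at row 5
Move 3: X drops in col 6, lands at row 5
Move 4: O drops in col 2, lands at row 5
Move 5: X drops in col 0, lands at row 4
Move 6: O drops in col 2, lands at row 4
Move 7: X drops in col 4, lands at row 4
Move 8: O drops in col 2, lands at row 3
Move 9: X drops in col 6, lands at row 4
Move 10: O drops in col 1, lands at row 5

Answer: .......
.......
.......
..O....
X.O.X.X
OOO.X.X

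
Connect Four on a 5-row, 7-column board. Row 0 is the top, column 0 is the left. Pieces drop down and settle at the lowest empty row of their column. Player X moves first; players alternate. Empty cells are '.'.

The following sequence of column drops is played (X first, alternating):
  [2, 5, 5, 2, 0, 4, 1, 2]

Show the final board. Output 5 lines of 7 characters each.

Answer: .......
.......
..O....
..O..X.
XXX.OO.

Derivation:
Move 1: X drops in col 2, lands at row 4
Move 2: O drops in col 5, lands at row 4
Move 3: X drops in col 5, lands at row 3
Move 4: O drops in col 2, lands at row 3
Move 5: X drops in col 0, lands at row 4
Move 6: O drops in col 4, lands at row 4
Move 7: X drops in col 1, lands at row 4
Move 8: O drops in col 2, lands at row 2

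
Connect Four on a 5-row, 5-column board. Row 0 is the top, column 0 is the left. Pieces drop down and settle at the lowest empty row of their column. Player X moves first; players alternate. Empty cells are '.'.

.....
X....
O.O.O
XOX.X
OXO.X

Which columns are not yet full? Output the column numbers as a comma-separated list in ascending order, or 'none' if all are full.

col 0: top cell = '.' → open
col 1: top cell = '.' → open
col 2: top cell = '.' → open
col 3: top cell = '.' → open
col 4: top cell = '.' → open

Answer: 0,1,2,3,4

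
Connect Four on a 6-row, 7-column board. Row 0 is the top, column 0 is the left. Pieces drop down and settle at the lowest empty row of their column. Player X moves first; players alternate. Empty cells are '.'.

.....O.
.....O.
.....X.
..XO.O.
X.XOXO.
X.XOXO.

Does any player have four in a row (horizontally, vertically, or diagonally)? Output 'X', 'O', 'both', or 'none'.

none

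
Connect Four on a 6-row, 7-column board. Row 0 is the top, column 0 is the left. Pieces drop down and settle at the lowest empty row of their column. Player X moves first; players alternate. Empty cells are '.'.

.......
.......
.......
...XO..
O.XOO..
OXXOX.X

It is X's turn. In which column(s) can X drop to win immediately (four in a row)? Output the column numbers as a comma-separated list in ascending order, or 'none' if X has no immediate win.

Answer: 4

Derivation:
col 0: drop X → no win
col 1: drop X → no win
col 2: drop X → no win
col 3: drop X → no win
col 4: drop X → WIN!
col 5: drop X → no win
col 6: drop X → no win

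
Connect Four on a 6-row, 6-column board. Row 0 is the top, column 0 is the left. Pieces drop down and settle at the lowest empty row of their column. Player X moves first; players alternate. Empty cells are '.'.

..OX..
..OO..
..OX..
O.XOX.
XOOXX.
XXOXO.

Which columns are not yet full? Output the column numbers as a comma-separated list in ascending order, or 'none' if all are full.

col 0: top cell = '.' → open
col 1: top cell = '.' → open
col 2: top cell = 'O' → FULL
col 3: top cell = 'X' → FULL
col 4: top cell = '.' → open
col 5: top cell = '.' → open

Answer: 0,1,4,5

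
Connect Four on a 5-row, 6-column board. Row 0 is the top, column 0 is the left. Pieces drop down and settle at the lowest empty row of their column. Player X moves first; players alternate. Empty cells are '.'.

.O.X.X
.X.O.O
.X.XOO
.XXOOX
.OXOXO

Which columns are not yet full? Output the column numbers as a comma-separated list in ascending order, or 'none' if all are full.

col 0: top cell = '.' → open
col 1: top cell = 'O' → FULL
col 2: top cell = '.' → open
col 3: top cell = 'X' → FULL
col 4: top cell = '.' → open
col 5: top cell = 'X' → FULL

Answer: 0,2,4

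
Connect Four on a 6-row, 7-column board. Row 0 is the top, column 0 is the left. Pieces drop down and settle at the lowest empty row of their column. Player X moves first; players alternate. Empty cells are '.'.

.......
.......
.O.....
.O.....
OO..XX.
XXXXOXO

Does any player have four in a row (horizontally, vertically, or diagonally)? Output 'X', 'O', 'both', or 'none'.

X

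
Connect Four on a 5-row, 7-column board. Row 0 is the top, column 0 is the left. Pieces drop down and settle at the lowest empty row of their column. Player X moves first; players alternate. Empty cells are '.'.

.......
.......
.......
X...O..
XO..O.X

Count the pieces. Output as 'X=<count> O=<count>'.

X=3 O=3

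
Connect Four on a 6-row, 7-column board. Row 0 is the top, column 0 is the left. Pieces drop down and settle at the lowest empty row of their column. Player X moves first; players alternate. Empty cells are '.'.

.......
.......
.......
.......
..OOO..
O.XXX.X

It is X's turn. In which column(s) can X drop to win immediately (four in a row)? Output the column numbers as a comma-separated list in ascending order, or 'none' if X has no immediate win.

Answer: 1,5

Derivation:
col 0: drop X → no win
col 1: drop X → WIN!
col 2: drop X → no win
col 3: drop X → no win
col 4: drop X → no win
col 5: drop X → WIN!
col 6: drop X → no win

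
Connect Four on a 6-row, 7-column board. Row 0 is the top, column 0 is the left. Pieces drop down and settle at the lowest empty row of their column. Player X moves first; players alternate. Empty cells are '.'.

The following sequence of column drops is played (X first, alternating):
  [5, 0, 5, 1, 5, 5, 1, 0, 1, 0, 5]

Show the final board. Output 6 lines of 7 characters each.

Move 1: X drops in col 5, lands at row 5
Move 2: O drops in col 0, lands at row 5
Move 3: X drops in col 5, lands at row 4
Move 4: O drops in col 1, lands at row 5
Move 5: X drops in col 5, lands at row 3
Move 6: O drops in col 5, lands at row 2
Move 7: X drops in col 1, lands at row 4
Move 8: O drops in col 0, lands at row 4
Move 9: X drops in col 1, lands at row 3
Move 10: O drops in col 0, lands at row 3
Move 11: X drops in col 5, lands at row 1

Answer: .......
.....X.
.....O.
OX...X.
OX...X.
OO...X.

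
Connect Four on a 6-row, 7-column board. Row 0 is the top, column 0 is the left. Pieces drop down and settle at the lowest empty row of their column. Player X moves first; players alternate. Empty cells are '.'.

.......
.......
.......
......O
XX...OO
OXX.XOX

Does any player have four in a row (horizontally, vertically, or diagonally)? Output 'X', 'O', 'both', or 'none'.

none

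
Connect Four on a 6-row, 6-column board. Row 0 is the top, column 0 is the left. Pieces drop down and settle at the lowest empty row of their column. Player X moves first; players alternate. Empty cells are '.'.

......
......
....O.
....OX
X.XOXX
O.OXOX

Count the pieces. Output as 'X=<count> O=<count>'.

X=7 O=6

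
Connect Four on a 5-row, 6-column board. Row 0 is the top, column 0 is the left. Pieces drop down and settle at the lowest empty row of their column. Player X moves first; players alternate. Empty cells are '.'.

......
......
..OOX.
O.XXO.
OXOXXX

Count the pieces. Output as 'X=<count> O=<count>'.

X=7 O=6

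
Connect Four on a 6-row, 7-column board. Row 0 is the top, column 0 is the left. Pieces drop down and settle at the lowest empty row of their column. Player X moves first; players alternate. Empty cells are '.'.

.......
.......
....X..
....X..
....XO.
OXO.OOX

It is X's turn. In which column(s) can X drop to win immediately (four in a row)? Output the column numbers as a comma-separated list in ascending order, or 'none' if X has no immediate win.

Answer: 4

Derivation:
col 0: drop X → no win
col 1: drop X → no win
col 2: drop X → no win
col 3: drop X → no win
col 4: drop X → WIN!
col 5: drop X → no win
col 6: drop X → no win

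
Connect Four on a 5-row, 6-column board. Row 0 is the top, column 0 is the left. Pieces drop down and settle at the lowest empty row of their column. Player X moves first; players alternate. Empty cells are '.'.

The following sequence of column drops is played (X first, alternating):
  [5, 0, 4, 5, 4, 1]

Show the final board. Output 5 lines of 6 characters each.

Answer: ......
......
......
....XO
OO..XX

Derivation:
Move 1: X drops in col 5, lands at row 4
Move 2: O drops in col 0, lands at row 4
Move 3: X drops in col 4, lands at row 4
Move 4: O drops in col 5, lands at row 3
Move 5: X drops in col 4, lands at row 3
Move 6: O drops in col 1, lands at row 4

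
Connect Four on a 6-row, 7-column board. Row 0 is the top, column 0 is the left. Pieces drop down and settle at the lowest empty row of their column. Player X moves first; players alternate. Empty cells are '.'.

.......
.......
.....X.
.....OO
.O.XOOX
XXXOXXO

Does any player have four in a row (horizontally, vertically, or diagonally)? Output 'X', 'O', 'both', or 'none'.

none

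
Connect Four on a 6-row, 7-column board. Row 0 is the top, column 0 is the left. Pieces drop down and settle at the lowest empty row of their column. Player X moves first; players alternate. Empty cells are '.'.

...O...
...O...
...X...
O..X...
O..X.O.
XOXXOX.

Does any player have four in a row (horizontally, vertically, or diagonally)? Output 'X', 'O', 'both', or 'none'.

X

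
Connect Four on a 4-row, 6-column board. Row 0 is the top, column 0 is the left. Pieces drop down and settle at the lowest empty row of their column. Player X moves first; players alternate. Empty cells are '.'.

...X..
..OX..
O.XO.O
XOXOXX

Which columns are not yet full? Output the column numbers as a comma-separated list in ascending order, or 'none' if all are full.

Answer: 0,1,2,4,5

Derivation:
col 0: top cell = '.' → open
col 1: top cell = '.' → open
col 2: top cell = '.' → open
col 3: top cell = 'X' → FULL
col 4: top cell = '.' → open
col 5: top cell = '.' → open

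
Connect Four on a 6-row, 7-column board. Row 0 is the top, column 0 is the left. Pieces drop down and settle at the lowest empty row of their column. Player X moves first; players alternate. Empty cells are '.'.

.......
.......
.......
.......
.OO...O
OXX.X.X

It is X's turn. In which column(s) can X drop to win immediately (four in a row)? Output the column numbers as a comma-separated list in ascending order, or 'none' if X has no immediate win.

Answer: 3

Derivation:
col 0: drop X → no win
col 1: drop X → no win
col 2: drop X → no win
col 3: drop X → WIN!
col 4: drop X → no win
col 5: drop X → no win
col 6: drop X → no win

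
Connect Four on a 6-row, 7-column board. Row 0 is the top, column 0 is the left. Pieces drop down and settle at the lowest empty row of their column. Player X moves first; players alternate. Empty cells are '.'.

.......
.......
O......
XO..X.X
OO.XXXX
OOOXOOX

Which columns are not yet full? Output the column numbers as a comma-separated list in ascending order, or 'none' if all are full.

col 0: top cell = '.' → open
col 1: top cell = '.' → open
col 2: top cell = '.' → open
col 3: top cell = '.' → open
col 4: top cell = '.' → open
col 5: top cell = '.' → open
col 6: top cell = '.' → open

Answer: 0,1,2,3,4,5,6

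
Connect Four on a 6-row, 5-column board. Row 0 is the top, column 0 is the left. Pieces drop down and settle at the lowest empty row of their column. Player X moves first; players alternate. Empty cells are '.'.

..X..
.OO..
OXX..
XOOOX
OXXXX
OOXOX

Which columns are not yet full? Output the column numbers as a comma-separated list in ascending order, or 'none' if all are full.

Answer: 0,1,3,4

Derivation:
col 0: top cell = '.' → open
col 1: top cell = '.' → open
col 2: top cell = 'X' → FULL
col 3: top cell = '.' → open
col 4: top cell = '.' → open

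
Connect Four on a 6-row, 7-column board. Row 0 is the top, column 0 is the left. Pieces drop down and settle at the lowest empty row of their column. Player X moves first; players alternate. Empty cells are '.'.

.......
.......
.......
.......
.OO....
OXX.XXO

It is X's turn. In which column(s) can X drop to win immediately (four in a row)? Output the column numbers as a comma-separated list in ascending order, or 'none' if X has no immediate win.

Answer: 3

Derivation:
col 0: drop X → no win
col 1: drop X → no win
col 2: drop X → no win
col 3: drop X → WIN!
col 4: drop X → no win
col 5: drop X → no win
col 6: drop X → no win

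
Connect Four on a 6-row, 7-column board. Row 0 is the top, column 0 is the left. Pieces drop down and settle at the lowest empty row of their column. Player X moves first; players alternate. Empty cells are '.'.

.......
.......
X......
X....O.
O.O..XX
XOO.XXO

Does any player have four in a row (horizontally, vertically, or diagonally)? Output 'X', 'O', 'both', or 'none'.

none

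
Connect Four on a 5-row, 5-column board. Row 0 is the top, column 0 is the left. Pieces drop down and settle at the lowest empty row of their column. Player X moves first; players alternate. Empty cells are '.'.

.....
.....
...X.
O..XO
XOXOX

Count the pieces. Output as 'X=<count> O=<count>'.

X=5 O=4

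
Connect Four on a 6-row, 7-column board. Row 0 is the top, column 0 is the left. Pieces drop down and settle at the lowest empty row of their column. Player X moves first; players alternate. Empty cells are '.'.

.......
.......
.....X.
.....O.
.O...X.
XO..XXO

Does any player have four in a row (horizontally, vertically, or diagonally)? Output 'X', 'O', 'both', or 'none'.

none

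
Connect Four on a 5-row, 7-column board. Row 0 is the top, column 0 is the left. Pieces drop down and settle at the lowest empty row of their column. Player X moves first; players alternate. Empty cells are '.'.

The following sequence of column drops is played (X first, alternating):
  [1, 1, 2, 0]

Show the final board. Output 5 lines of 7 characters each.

Answer: .......
.......
.......
.O.....
OXX....

Derivation:
Move 1: X drops in col 1, lands at row 4
Move 2: O drops in col 1, lands at row 3
Move 3: X drops in col 2, lands at row 4
Move 4: O drops in col 0, lands at row 4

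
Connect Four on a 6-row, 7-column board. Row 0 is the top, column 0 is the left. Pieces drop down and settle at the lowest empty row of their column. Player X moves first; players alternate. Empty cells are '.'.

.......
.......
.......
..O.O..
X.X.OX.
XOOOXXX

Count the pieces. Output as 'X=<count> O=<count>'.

X=7 O=6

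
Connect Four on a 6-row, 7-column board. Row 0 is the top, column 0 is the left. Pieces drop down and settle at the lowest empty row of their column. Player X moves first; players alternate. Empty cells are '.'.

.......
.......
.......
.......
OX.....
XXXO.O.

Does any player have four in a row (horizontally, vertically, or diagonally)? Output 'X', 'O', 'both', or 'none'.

none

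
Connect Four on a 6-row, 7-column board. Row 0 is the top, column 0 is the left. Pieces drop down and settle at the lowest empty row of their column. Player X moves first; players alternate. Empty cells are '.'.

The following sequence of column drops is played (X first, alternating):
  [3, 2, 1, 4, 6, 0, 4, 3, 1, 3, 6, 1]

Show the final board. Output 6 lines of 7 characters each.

Answer: .......
.......
.......
.O.O...
.X.OX.X
OXOXO.X

Derivation:
Move 1: X drops in col 3, lands at row 5
Move 2: O drops in col 2, lands at row 5
Move 3: X drops in col 1, lands at row 5
Move 4: O drops in col 4, lands at row 5
Move 5: X drops in col 6, lands at row 5
Move 6: O drops in col 0, lands at row 5
Move 7: X drops in col 4, lands at row 4
Move 8: O drops in col 3, lands at row 4
Move 9: X drops in col 1, lands at row 4
Move 10: O drops in col 3, lands at row 3
Move 11: X drops in col 6, lands at row 4
Move 12: O drops in col 1, lands at row 3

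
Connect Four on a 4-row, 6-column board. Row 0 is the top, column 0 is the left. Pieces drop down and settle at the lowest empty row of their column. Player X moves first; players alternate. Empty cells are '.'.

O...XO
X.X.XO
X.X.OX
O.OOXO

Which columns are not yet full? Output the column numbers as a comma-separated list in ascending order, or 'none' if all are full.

col 0: top cell = 'O' → FULL
col 1: top cell = '.' → open
col 2: top cell = '.' → open
col 3: top cell = '.' → open
col 4: top cell = 'X' → FULL
col 5: top cell = 'O' → FULL

Answer: 1,2,3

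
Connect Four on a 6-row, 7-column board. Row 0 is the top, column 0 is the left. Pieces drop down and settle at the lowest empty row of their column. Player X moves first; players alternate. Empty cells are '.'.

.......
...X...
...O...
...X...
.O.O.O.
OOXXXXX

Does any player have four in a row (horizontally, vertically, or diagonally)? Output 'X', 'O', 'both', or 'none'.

X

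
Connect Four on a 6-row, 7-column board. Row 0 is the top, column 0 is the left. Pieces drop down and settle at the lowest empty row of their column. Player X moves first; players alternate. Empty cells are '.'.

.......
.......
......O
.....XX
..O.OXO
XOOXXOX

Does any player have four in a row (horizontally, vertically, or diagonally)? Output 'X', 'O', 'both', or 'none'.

none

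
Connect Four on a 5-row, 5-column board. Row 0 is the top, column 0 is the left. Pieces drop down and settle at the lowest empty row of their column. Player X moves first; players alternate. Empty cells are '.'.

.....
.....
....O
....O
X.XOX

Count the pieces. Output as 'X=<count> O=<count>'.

X=3 O=3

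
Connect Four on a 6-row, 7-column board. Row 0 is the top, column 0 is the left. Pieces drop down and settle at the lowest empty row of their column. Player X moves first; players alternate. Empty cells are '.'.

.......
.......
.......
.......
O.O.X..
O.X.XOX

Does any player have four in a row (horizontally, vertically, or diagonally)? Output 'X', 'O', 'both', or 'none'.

none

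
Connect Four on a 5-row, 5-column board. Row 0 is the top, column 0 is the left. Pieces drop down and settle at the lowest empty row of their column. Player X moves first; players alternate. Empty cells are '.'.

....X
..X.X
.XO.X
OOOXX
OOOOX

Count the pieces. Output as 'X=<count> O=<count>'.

X=8 O=8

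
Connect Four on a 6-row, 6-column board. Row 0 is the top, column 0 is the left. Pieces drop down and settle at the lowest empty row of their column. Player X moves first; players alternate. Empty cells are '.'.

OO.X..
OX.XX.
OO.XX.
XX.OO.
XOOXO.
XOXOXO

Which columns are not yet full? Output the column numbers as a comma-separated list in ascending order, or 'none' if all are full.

col 0: top cell = 'O' → FULL
col 1: top cell = 'O' → FULL
col 2: top cell = '.' → open
col 3: top cell = 'X' → FULL
col 4: top cell = '.' → open
col 5: top cell = '.' → open

Answer: 2,4,5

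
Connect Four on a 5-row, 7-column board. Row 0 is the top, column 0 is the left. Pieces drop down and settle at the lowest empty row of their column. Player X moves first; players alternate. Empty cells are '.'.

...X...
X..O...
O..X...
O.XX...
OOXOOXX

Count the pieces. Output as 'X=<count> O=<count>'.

X=8 O=7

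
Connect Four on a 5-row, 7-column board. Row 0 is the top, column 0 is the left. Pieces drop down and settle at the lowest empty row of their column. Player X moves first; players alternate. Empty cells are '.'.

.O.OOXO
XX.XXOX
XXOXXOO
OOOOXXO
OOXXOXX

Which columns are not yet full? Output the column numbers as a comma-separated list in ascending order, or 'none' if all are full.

Answer: 0,2

Derivation:
col 0: top cell = '.' → open
col 1: top cell = 'O' → FULL
col 2: top cell = '.' → open
col 3: top cell = 'O' → FULL
col 4: top cell = 'O' → FULL
col 5: top cell = 'X' → FULL
col 6: top cell = 'O' → FULL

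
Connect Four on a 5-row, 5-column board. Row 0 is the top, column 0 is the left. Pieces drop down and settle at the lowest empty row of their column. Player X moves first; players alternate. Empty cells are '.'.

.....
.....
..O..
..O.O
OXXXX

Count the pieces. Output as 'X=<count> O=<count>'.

X=4 O=4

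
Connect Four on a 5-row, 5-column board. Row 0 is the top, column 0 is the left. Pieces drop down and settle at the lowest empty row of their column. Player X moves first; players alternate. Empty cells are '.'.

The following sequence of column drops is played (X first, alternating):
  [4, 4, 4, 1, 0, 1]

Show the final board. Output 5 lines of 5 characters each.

Answer: .....
.....
....X
.O..O
XO..X

Derivation:
Move 1: X drops in col 4, lands at row 4
Move 2: O drops in col 4, lands at row 3
Move 3: X drops in col 4, lands at row 2
Move 4: O drops in col 1, lands at row 4
Move 5: X drops in col 0, lands at row 4
Move 6: O drops in col 1, lands at row 3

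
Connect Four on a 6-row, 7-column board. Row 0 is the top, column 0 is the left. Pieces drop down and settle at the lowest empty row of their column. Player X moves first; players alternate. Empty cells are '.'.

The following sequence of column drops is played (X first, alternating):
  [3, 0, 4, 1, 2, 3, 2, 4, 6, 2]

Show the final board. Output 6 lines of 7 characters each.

Answer: .......
.......
.......
..O....
..XOO..
OOXXX.X

Derivation:
Move 1: X drops in col 3, lands at row 5
Move 2: O drops in col 0, lands at row 5
Move 3: X drops in col 4, lands at row 5
Move 4: O drops in col 1, lands at row 5
Move 5: X drops in col 2, lands at row 5
Move 6: O drops in col 3, lands at row 4
Move 7: X drops in col 2, lands at row 4
Move 8: O drops in col 4, lands at row 4
Move 9: X drops in col 6, lands at row 5
Move 10: O drops in col 2, lands at row 3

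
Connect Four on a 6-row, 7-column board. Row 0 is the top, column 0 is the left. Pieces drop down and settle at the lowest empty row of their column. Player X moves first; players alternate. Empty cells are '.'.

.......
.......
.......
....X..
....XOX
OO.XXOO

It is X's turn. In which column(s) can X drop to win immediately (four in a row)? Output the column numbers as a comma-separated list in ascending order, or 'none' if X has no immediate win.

Answer: 4

Derivation:
col 0: drop X → no win
col 1: drop X → no win
col 2: drop X → no win
col 3: drop X → no win
col 4: drop X → WIN!
col 5: drop X → no win
col 6: drop X → no win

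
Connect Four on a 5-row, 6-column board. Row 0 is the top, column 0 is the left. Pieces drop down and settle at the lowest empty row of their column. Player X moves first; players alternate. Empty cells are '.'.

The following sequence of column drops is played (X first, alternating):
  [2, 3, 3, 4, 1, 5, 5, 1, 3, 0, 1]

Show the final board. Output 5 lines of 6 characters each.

Move 1: X drops in col 2, lands at row 4
Move 2: O drops in col 3, lands at row 4
Move 3: X drops in col 3, lands at row 3
Move 4: O drops in col 4, lands at row 4
Move 5: X drops in col 1, lands at row 4
Move 6: O drops in col 5, lands at row 4
Move 7: X drops in col 5, lands at row 3
Move 8: O drops in col 1, lands at row 3
Move 9: X drops in col 3, lands at row 2
Move 10: O drops in col 0, lands at row 4
Move 11: X drops in col 1, lands at row 2

Answer: ......
......
.X.X..
.O.X.X
OXXOOO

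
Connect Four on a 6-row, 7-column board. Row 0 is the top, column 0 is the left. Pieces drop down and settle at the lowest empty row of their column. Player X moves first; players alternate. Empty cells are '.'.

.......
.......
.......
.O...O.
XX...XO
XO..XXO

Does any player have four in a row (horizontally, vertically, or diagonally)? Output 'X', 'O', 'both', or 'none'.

none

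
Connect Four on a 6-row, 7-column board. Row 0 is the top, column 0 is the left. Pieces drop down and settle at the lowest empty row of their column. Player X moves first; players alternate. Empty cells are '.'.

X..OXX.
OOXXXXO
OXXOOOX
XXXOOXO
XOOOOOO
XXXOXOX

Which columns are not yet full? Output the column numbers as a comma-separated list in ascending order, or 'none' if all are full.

col 0: top cell = 'X' → FULL
col 1: top cell = '.' → open
col 2: top cell = '.' → open
col 3: top cell = 'O' → FULL
col 4: top cell = 'X' → FULL
col 5: top cell = 'X' → FULL
col 6: top cell = '.' → open

Answer: 1,2,6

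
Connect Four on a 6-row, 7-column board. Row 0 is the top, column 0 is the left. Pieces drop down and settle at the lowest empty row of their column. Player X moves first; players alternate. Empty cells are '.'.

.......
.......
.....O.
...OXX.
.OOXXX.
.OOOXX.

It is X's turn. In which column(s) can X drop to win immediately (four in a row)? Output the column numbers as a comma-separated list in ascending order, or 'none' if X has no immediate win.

Answer: 4

Derivation:
col 0: drop X → no win
col 1: drop X → no win
col 2: drop X → no win
col 3: drop X → no win
col 4: drop X → WIN!
col 5: drop X → no win
col 6: drop X → no win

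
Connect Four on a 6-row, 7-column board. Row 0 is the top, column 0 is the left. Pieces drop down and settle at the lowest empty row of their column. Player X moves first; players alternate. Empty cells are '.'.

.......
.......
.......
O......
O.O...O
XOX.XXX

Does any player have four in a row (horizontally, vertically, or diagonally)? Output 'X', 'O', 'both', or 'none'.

none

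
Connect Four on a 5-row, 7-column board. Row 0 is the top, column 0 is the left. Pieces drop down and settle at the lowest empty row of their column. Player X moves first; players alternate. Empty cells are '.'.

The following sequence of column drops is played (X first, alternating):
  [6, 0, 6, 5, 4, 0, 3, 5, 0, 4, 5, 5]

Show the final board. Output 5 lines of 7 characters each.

Move 1: X drops in col 6, lands at row 4
Move 2: O drops in col 0, lands at row 4
Move 3: X drops in col 6, lands at row 3
Move 4: O drops in col 5, lands at row 4
Move 5: X drops in col 4, lands at row 4
Move 6: O drops in col 0, lands at row 3
Move 7: X drops in col 3, lands at row 4
Move 8: O drops in col 5, lands at row 3
Move 9: X drops in col 0, lands at row 2
Move 10: O drops in col 4, lands at row 3
Move 11: X drops in col 5, lands at row 2
Move 12: O drops in col 5, lands at row 1

Answer: .......
.....O.
X....X.
O...OOX
O..XXOX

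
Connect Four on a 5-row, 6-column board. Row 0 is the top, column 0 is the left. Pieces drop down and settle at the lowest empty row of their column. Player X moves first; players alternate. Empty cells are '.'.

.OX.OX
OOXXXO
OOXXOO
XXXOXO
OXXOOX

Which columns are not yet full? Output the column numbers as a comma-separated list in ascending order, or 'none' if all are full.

Answer: 0,3

Derivation:
col 0: top cell = '.' → open
col 1: top cell = 'O' → FULL
col 2: top cell = 'X' → FULL
col 3: top cell = '.' → open
col 4: top cell = 'O' → FULL
col 5: top cell = 'X' → FULL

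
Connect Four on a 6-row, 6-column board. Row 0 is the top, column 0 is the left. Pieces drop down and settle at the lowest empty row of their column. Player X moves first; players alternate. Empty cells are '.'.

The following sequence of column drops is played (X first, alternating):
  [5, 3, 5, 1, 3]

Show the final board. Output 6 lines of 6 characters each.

Move 1: X drops in col 5, lands at row 5
Move 2: O drops in col 3, lands at row 5
Move 3: X drops in col 5, lands at row 4
Move 4: O drops in col 1, lands at row 5
Move 5: X drops in col 3, lands at row 4

Answer: ......
......
......
......
...X.X
.O.O.X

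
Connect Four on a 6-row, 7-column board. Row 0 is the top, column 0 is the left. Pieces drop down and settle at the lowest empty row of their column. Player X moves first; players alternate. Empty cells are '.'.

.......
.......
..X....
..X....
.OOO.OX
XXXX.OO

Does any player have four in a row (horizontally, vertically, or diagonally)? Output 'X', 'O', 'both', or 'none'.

X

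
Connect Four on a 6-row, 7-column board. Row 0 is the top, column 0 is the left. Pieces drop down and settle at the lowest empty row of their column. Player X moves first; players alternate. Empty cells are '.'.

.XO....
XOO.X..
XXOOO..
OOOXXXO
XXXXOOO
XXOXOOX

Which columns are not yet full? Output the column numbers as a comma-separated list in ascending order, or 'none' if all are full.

Answer: 0,3,4,5,6

Derivation:
col 0: top cell = '.' → open
col 1: top cell = 'X' → FULL
col 2: top cell = 'O' → FULL
col 3: top cell = '.' → open
col 4: top cell = '.' → open
col 5: top cell = '.' → open
col 6: top cell = '.' → open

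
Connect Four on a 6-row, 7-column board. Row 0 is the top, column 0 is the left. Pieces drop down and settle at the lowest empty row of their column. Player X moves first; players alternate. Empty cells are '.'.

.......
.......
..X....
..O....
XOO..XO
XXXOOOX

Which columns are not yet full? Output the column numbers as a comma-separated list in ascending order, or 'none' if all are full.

col 0: top cell = '.' → open
col 1: top cell = '.' → open
col 2: top cell = '.' → open
col 3: top cell = '.' → open
col 4: top cell = '.' → open
col 5: top cell = '.' → open
col 6: top cell = '.' → open

Answer: 0,1,2,3,4,5,6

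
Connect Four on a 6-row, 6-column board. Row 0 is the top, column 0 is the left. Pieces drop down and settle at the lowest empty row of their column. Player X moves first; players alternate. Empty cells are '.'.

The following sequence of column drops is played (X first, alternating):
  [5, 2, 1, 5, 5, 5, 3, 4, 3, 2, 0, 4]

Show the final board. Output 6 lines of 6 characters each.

Answer: ......
......
.....O
.....X
..OXOO
XXOXOX

Derivation:
Move 1: X drops in col 5, lands at row 5
Move 2: O drops in col 2, lands at row 5
Move 3: X drops in col 1, lands at row 5
Move 4: O drops in col 5, lands at row 4
Move 5: X drops in col 5, lands at row 3
Move 6: O drops in col 5, lands at row 2
Move 7: X drops in col 3, lands at row 5
Move 8: O drops in col 4, lands at row 5
Move 9: X drops in col 3, lands at row 4
Move 10: O drops in col 2, lands at row 4
Move 11: X drops in col 0, lands at row 5
Move 12: O drops in col 4, lands at row 4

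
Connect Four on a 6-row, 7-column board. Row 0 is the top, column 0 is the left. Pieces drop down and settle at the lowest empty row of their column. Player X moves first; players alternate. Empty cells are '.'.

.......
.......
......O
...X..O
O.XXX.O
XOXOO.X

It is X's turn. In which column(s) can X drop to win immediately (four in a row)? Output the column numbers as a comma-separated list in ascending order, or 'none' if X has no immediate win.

Answer: 1

Derivation:
col 0: drop X → no win
col 1: drop X → WIN!
col 2: drop X → no win
col 3: drop X → no win
col 4: drop X → no win
col 5: drop X → no win
col 6: drop X → no win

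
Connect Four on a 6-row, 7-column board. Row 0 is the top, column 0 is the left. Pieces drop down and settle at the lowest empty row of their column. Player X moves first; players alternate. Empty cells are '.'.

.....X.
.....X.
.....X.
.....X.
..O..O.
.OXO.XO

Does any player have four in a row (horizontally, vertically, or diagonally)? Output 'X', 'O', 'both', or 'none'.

X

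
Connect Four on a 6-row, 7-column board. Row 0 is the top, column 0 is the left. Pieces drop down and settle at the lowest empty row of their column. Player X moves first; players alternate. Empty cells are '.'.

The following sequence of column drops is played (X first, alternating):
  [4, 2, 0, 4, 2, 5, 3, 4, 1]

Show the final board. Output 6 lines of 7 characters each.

Answer: .......
.......
.......
....O..
..X.O..
XXOXXO.

Derivation:
Move 1: X drops in col 4, lands at row 5
Move 2: O drops in col 2, lands at row 5
Move 3: X drops in col 0, lands at row 5
Move 4: O drops in col 4, lands at row 4
Move 5: X drops in col 2, lands at row 4
Move 6: O drops in col 5, lands at row 5
Move 7: X drops in col 3, lands at row 5
Move 8: O drops in col 4, lands at row 3
Move 9: X drops in col 1, lands at row 5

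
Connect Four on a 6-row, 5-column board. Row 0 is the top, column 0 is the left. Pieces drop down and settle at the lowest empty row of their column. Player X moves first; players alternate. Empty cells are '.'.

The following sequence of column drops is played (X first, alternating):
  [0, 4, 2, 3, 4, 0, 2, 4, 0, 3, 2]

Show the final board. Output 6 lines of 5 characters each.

Move 1: X drops in col 0, lands at row 5
Move 2: O drops in col 4, lands at row 5
Move 3: X drops in col 2, lands at row 5
Move 4: O drops in col 3, lands at row 5
Move 5: X drops in col 4, lands at row 4
Move 6: O drops in col 0, lands at row 4
Move 7: X drops in col 2, lands at row 4
Move 8: O drops in col 4, lands at row 3
Move 9: X drops in col 0, lands at row 3
Move 10: O drops in col 3, lands at row 4
Move 11: X drops in col 2, lands at row 3

Answer: .....
.....
.....
X.X.O
O.XOX
X.XOO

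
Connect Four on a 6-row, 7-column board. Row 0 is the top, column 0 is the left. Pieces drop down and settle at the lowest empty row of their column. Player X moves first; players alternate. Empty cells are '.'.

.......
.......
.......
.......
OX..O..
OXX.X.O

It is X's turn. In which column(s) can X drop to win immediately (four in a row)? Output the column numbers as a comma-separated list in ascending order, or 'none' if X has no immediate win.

col 0: drop X → no win
col 1: drop X → no win
col 2: drop X → no win
col 3: drop X → WIN!
col 4: drop X → no win
col 5: drop X → no win
col 6: drop X → no win

Answer: 3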